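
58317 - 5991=52326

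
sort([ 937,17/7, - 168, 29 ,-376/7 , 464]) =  [ - 168, - 376/7,17/7, 29,464 , 937 ]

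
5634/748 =2817/374 = 7.53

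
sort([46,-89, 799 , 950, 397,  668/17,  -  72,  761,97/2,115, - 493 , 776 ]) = [ - 493,-89, - 72, 668/17,46,  97/2, 115, 397, 761, 776, 799,950 ]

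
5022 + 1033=6055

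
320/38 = 8 + 8/19 = 8.42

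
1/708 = 1/708= 0.00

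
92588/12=7715 +2/3 = 7715.67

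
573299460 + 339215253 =912514713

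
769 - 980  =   -211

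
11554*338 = 3905252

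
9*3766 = 33894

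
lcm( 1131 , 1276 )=49764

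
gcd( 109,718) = 1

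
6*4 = 24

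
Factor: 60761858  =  2^1*59^1*409^1*1259^1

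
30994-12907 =18087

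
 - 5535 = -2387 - 3148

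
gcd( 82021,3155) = 1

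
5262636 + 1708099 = 6970735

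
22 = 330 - 308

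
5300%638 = 196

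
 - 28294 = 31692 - 59986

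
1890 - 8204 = - 6314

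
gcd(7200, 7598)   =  2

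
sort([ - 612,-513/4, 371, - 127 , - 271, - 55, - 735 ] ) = [-735,-612,- 271, - 513/4, - 127, - 55,371 ]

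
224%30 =14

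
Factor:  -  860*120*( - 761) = 2^5*3^1 * 5^2*43^1*761^1 = 78535200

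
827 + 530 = 1357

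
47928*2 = 95856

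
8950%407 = 403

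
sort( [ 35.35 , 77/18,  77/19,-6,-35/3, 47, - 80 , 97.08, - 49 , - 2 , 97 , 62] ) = [-80,-49, - 35/3, - 6, - 2, 77/19 , 77/18,35.35,47, 62, 97, 97.08 ]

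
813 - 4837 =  - 4024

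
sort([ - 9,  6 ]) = [ - 9,6] 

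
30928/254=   15464/127 = 121.76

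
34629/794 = 43 + 487/794 =43.61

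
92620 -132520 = -39900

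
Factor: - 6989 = -29^1 *241^1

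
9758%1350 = 308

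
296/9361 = 8/253 = 0.03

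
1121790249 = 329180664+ 792609585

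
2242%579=505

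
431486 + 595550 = 1027036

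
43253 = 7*6179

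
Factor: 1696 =2^5*53^1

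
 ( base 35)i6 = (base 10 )636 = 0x27c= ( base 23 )14f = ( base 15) 2C6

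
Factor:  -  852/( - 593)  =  2^2*3^1*71^1*593^( - 1 )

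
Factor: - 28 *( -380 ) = 2^4*5^1*7^1*19^1 = 10640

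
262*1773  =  464526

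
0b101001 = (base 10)41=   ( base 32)19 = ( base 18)25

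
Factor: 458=2^1*229^1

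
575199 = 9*63911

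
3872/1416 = 2 + 130/177 = 2.73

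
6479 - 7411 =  - 932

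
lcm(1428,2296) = 117096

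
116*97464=11305824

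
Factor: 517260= 2^2 * 3^1*5^1* 37^1 * 233^1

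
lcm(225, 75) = 225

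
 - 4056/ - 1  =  4056 + 0/1=   4056.00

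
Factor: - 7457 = -7457^1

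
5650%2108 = 1434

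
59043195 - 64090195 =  - 5047000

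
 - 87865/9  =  -87865/9 = - 9762.78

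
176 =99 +77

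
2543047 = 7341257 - 4798210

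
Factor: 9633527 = 23^1*418849^1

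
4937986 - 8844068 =-3906082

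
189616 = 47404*4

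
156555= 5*31311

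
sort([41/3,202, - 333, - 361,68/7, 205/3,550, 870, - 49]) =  [ - 361,  -  333, - 49,68/7,41/3, 205/3,202,550, 870]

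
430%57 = 31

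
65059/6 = 10843+1/6 = 10843.17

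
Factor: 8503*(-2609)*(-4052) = 2^2 * 11^1 * 773^1*1013^1*2609^1=89890893004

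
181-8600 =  - 8419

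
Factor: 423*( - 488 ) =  - 2^3 * 3^2*47^1*61^1 = - 206424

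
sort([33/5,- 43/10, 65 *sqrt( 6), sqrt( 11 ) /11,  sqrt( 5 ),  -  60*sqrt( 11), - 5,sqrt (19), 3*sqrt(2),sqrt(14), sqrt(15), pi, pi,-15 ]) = [ - 60*sqrt(11), - 15,-5,-43/10, sqrt (11)/11, sqrt(5 ),pi,pi, sqrt(14), sqrt(15), 3  *sqrt(2), sqrt( 19 ),  33/5,  65 * sqrt(6 ) ]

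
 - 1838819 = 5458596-7297415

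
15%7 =1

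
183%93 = 90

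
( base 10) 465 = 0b111010001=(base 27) H6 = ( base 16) 1d1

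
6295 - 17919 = -11624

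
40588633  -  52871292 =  - 12282659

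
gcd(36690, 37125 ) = 15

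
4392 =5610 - 1218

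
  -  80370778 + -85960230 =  - 166331008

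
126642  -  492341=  - 365699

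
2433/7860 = 811/2620 = 0.31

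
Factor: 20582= 2^1*41^1 * 251^1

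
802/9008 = 401/4504  =  0.09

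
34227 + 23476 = 57703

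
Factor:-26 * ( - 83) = 2^1 * 13^1*83^1 =2158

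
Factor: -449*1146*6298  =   - 2^2*3^1*47^1*67^1*191^1*449^1  =  - 3240661092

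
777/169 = 4 + 101/169= 4.60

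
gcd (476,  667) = 1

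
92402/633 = 92402/633 = 145.97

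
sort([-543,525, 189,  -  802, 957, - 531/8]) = [ - 802, - 543, - 531/8,189, 525 , 957] 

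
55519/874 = 63 + 457/874 = 63.52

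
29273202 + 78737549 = 108010751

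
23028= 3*7676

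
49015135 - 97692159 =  - 48677024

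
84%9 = 3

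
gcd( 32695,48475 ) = 5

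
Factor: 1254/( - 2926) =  - 3/7 =- 3^1 * 7^ ( - 1 )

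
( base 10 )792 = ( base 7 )2211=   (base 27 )129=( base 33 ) o0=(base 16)318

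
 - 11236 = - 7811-3425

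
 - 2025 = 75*( -27)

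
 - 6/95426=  - 1 + 47710/47713  =  -  0.00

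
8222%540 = 122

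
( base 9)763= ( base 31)K4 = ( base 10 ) 624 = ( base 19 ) 1dg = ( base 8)1160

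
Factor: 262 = 2^1 * 131^1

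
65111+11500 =76611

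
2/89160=1/44580 = 0.00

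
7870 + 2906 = 10776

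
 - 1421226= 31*( - 45846)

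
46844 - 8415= 38429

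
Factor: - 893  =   - 19^1*47^1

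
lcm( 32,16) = 32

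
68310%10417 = 5808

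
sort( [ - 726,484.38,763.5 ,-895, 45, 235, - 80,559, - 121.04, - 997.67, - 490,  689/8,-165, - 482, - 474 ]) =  [ - 997.67, - 895, - 726, - 490 ,  -  482, - 474,-165, - 121.04, - 80,45,689/8, 235,484.38, 559,763.5] 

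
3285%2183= 1102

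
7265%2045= 1130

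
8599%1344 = 535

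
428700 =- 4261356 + 4690056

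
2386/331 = 7+69/331 = 7.21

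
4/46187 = 4/46187= 0.00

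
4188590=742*5645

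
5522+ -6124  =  - 602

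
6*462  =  2772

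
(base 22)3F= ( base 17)4d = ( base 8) 121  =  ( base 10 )81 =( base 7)144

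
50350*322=16212700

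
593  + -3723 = - 3130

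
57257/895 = 57257/895 = 63.97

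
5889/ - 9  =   - 655 + 2/3 = -  654.33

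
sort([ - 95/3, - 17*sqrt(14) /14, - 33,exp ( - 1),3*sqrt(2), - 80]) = [ -80,-33, - 95/3, - 17*sqrt( 14) /14,exp( - 1 ),3*sqrt (2)]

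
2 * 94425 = 188850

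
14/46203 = 14/46203= 0.00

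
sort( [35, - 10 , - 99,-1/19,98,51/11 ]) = [ - 99, - 10,-1/19,51/11, 35, 98]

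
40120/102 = 1180/3 =393.33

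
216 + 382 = 598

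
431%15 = 11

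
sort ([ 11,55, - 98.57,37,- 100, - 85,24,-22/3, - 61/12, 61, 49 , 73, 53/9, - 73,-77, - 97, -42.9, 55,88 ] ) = [-100, - 98.57, - 97, - 85, - 77, - 73, - 42.9, - 22/3, - 61/12, 53/9, 11 , 24, 37, 49, 55 , 55, 61, 73 , 88]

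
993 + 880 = 1873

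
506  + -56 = 450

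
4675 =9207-4532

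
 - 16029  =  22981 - 39010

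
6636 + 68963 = 75599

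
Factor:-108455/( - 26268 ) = 2^( - 2 )*3^(-1) * 5^1*11^(  -  1)*109^1 = 545/132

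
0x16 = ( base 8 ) 26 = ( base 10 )22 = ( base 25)m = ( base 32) m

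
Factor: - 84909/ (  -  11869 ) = 3^1*13^( - 1)*31^1 = 93/13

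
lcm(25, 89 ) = 2225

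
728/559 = 1+13/43 = 1.30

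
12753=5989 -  - 6764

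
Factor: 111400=2^3*5^2 * 557^1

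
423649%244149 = 179500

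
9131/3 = 3043  +  2/3= 3043.67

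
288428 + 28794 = 317222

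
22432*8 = 179456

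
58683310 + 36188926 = 94872236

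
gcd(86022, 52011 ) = 9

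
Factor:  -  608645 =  - 5^1*41^1 * 2969^1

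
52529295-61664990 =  - 9135695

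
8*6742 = 53936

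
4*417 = 1668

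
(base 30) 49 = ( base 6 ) 333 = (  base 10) 129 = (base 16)81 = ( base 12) A9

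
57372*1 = 57372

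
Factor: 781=11^1*71^1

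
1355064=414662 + 940402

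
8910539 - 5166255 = 3744284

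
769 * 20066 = 15430754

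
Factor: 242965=5^1 * 48593^1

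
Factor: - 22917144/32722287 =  - 2^3*13^(- 2)*89^1*233^( - 1)*277^( - 1) * 10729^1 = - 7639048/10907429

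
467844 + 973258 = 1441102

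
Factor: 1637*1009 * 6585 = 10876661805=3^1 * 5^1*439^1*1009^1  *1637^1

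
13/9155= 13/9155 = 0.00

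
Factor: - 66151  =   - 83^1*797^1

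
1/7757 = 1/7757 = 0.00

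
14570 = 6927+7643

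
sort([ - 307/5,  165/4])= [ - 307/5,  165/4]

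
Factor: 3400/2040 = 5/3  =  3^( - 1)*5^1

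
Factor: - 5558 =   -  2^1*7^1*397^1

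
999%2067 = 999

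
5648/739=7 + 475/739  =  7.64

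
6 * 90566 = 543396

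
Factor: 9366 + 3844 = 13210 = 2^1*5^1*1321^1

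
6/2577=2/859 = 0.00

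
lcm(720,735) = 35280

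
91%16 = 11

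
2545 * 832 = 2117440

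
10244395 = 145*70651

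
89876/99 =89876/99  =  907.84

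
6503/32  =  6503/32 = 203.22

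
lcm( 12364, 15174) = 333828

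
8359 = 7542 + 817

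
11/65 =11/65 = 0.17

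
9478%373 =153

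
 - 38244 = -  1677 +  - 36567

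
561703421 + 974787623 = 1536491044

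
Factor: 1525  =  5^2*61^1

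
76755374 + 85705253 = 162460627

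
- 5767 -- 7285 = 1518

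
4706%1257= 935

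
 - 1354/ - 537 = 2 + 280/537 = 2.52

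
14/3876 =7/1938 =0.00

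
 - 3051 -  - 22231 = 19180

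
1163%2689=1163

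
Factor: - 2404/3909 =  - 2^2*3^( - 1 ) * 601^1*1303^( - 1 ) 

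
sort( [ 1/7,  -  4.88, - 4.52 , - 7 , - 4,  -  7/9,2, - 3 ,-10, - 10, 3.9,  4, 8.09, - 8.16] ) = [ - 10, - 10,- 8.16,  -  7, - 4.88 , - 4.52, - 4, - 3, - 7/9,1/7,2 , 3.9,4,8.09 ] 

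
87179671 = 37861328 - -49318343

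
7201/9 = 800 + 1/9 = 800.11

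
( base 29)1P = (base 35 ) 1J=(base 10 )54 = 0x36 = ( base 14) 3C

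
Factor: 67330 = 2^1*5^1*6733^1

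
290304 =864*336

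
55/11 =5 = 5.00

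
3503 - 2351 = 1152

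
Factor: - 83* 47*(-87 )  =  3^1*29^1*47^1*83^1  =  339387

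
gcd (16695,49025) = 265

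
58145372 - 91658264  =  -33512892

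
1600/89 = 1600/89 = 17.98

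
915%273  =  96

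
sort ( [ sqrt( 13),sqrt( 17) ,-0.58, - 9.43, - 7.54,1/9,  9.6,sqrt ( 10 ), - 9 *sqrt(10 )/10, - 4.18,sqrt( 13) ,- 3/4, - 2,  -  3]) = [ -9.43, - 7.54, - 4.18, - 3, - 9 * sqrt( 10)/10, - 2  ,-3/4,-0.58, 1/9, sqrt(10 ),sqrt( 13),  sqrt ( 13), sqrt( 17 ),  9.6 ] 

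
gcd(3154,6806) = 166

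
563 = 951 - 388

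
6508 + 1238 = 7746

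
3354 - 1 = 3353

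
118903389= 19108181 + 99795208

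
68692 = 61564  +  7128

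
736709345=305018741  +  431690604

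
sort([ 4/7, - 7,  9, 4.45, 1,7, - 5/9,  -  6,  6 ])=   [ - 7, - 6,- 5/9,  4/7,1, 4.45, 6, 7,9]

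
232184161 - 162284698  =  69899463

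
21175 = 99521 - 78346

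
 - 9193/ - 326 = 9193/326 = 28.20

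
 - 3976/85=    - 47 + 19/85 = -  46.78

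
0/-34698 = 0/1 = - 0.00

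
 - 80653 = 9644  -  90297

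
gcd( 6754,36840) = 614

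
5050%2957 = 2093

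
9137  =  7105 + 2032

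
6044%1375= 544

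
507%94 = 37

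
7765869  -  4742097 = 3023772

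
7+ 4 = 11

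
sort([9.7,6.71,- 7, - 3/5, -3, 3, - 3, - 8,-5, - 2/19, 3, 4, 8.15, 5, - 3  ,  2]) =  [ - 8, - 7, - 5, - 3, - 3, - 3, - 3/5, - 2/19, 2,3,3 , 4, 5,6.71,8.15, 9.7] 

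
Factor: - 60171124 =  - 2^2 * 13^1*31^1*163^1*229^1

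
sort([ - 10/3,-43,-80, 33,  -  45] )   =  [ - 80,-45, - 43, - 10/3, 33]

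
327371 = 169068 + 158303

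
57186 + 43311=100497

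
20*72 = 1440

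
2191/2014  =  2191/2014=1.09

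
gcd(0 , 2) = 2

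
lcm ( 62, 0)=0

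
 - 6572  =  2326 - 8898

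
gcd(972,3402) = 486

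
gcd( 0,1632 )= 1632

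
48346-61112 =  - 12766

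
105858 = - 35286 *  ( - 3 ) 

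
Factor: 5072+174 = 2^1*43^1*61^1 = 5246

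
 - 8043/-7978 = 8043/7978= 1.01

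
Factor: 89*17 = 1513 = 17^1*89^1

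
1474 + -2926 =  - 1452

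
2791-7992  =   - 5201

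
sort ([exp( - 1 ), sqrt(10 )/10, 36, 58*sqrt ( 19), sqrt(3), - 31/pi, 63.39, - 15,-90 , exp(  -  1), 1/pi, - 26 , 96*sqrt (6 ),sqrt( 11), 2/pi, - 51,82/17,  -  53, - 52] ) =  [ - 90, - 53, - 52, - 51, - 26, - 15, - 31/pi, sqrt(10) /10,1/pi, exp (-1), exp(  -  1 ), 2/pi, sqrt(3), sqrt(11), 82/17, 36 , 63.39, 96 * sqrt(6 ),58*sqrt( 19 )]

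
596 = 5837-5241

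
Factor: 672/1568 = 3/7 = 3^1*7^(- 1)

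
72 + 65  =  137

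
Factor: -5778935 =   -  5^1*443^1 * 2609^1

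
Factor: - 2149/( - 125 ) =5^( - 3) * 7^1*307^1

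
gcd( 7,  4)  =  1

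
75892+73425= 149317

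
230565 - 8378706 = - 8148141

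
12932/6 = 2155 + 1/3 =2155.33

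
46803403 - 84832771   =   - 38029368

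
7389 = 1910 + 5479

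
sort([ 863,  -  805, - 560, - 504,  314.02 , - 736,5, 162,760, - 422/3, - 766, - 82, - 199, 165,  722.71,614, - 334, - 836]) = [ - 836, - 805, - 766, - 736,- 560, - 504, - 334 , - 199, - 422/3, - 82,5 , 162 , 165 , 314.02, 614,722.71,760,863 ] 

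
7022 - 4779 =2243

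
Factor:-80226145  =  -5^1*17^1*943837^1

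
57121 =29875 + 27246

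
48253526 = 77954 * 619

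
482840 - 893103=-410263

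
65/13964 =65/13964 = 0.00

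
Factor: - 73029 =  - 3^1*11^1*2213^1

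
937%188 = 185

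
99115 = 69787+29328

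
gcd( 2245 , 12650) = 5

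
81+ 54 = 135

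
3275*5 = 16375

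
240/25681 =240/25681= 0.01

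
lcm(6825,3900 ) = 27300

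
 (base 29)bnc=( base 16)26ca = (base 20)14GA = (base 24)H5I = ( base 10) 9930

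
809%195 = 29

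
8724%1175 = 499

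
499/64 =7+51/64= 7.80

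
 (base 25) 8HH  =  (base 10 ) 5442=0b1010101000010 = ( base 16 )1542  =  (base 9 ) 7416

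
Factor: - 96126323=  - 96126323^1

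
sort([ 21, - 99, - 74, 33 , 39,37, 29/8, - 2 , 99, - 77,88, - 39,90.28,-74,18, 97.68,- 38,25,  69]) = [ - 99, - 77, - 74, - 74 , - 39,-38, - 2,29/8,18, 21,25,  33,37 , 39, 69,88 , 90.28, 97.68, 99]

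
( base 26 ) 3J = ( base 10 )97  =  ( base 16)61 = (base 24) 41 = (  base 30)37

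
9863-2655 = 7208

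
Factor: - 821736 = - 2^3*3^2*101^1*113^1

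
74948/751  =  74948/751= 99.80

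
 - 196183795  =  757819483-954003278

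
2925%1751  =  1174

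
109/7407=109/7407 = 0.01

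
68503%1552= 215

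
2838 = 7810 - 4972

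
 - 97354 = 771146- 868500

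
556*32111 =17853716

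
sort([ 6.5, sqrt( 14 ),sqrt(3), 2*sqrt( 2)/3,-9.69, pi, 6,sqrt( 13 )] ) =[- 9.69, 2*sqrt( 2 )/3, sqrt(  3), pi, sqrt( 13 ),sqrt( 14),6,6.5]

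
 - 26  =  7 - 33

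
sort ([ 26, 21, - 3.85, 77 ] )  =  [ - 3.85,21, 26,77 ] 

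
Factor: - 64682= - 2^1*32341^1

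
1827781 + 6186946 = 8014727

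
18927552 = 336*56332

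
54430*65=3537950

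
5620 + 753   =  6373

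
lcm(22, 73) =1606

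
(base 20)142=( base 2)111100010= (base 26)IE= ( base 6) 2122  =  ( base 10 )482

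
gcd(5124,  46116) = 5124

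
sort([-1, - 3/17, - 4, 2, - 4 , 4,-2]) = [  -  4, - 4, - 2 , - 1, - 3/17,2, 4 ] 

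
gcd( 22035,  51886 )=1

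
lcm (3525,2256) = 56400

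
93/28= 93/28 = 3.32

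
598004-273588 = 324416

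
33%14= 5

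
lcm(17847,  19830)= 178470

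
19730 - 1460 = 18270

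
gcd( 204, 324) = 12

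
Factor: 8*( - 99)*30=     -  2^4*3^3*5^1 * 11^1 = - 23760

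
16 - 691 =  - 675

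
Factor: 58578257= 58578257^1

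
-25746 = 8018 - 33764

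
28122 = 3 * 9374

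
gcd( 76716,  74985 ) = 3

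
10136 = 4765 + 5371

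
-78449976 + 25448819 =-53001157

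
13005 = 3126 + 9879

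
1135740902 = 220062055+915678847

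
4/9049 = 4/9049 =0.00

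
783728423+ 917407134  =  1701135557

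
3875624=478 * 8108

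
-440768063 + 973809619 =533041556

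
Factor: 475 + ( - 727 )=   -  252 = - 2^2*3^2*7^1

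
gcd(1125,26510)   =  5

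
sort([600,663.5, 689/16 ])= [ 689/16,  600, 663.5] 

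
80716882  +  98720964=179437846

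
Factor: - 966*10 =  - 9660 = - 2^2 * 3^1*5^1*7^1*23^1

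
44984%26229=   18755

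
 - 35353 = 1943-37296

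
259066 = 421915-162849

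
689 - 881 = -192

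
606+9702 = 10308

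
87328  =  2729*32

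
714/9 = 238/3 = 79.33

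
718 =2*359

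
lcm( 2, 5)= 10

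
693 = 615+78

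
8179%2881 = 2417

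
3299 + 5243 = 8542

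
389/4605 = 389/4605= 0.08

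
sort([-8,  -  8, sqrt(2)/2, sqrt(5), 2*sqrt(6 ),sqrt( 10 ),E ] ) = [ - 8,-8,  sqrt(2)/2,sqrt(5), E , sqrt ( 10 ), 2*sqrt( 6) ] 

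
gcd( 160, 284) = 4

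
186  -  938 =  - 752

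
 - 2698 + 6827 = 4129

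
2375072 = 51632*46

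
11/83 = 11/83 =0.13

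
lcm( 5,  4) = 20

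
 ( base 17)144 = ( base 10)361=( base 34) al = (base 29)cd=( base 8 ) 551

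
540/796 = 135/199=0.68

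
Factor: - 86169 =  - 3^1*28723^1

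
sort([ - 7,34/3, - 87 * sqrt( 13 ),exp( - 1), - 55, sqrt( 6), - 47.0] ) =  [ - 87*sqrt( 13 ),- 55, - 47.0,-7,exp( - 1 ),sqrt( 6 ),34/3 ] 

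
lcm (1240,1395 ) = 11160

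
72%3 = 0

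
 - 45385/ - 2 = 22692 + 1/2 = 22692.50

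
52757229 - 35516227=17241002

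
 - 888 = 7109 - 7997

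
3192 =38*84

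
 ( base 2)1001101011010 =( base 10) 4954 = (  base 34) 49O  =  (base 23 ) 989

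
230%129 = 101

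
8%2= 0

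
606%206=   194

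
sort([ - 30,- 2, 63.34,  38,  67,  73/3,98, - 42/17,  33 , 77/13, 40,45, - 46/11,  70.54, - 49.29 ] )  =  [ - 49.29 , - 30, - 46/11,  -  42/17, - 2, 77/13, 73/3, 33, 38, 40,  45, 63.34,67,  70.54,  98]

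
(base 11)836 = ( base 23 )1KI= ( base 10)1007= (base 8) 1757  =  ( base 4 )33233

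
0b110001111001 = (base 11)2443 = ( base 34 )2pv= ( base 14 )1241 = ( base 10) 3193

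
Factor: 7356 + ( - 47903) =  - 13^1*3119^1=-40547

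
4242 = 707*6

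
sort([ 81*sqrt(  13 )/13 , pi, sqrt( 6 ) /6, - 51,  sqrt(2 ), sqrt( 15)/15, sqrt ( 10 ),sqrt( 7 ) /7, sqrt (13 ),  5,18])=[-51,sqrt(15 )/15, sqrt( 7) /7,  sqrt( 6 )/6, sqrt( 2 ),pi,sqrt(10 ),sqrt(13 ),  5, 18,81*sqrt( 13 )/13 ] 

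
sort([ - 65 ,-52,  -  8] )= [  -  65, - 52, - 8] 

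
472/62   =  7 + 19/31 = 7.61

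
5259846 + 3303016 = 8562862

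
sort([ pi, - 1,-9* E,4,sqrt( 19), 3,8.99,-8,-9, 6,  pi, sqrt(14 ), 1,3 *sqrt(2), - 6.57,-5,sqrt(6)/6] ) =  [-9*E, - 9,-8, - 6.57,  -  5, - 1, sqrt(6 )/6,1, 3, pi,pi,sqrt( 14),4, 3 *sqrt ( 2),sqrt ( 19) , 6,8.99 ]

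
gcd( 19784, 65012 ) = 4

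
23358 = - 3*( - 7786 )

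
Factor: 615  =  3^1 * 5^1 * 41^1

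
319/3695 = 319/3695 = 0.09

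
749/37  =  749/37 = 20.24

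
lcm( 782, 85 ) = 3910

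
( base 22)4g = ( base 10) 104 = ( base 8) 150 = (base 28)3K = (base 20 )54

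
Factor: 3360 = 2^5*3^1*5^1 * 7^1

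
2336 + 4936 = 7272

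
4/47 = 4/47=0.09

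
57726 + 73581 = 131307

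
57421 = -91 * ( - 631)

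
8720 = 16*545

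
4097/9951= 4097/9951 = 0.41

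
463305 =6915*67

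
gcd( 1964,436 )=4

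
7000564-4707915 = 2292649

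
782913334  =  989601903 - 206688569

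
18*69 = 1242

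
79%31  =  17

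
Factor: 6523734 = 2^1*3^1  *7^1*155327^1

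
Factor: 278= 2^1 *139^1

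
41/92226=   41/92226 =0.00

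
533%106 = 3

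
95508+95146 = 190654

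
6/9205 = 6/9205= 0.00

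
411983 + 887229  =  1299212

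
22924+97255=120179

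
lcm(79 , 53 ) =4187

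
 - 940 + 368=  - 572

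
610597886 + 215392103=825989989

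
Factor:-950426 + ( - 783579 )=-1734005= - 5^1*7^1 * 13^1*37^1*103^1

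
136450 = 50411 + 86039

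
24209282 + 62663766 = 86873048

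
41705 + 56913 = 98618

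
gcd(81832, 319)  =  1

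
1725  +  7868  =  9593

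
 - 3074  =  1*( - 3074 )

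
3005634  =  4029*746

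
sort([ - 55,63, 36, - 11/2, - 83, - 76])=[ - 83, - 76, - 55, - 11/2,  36,63]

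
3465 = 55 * 63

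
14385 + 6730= 21115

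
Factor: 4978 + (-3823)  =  1155 = 3^1 *5^1*7^1*11^1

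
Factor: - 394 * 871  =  -2^1*13^1*67^1*197^1 = - 343174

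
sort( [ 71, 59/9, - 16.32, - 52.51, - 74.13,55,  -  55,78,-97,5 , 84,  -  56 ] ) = [ - 97, - 74.13,  -  56, - 55, - 52.51, - 16.32,5,  59/9, 55,71,78,84]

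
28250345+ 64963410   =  93213755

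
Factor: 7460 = 2^2 * 5^1*373^1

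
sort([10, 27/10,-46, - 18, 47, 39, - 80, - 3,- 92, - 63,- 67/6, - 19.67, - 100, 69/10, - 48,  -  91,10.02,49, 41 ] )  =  [ - 100,-92, - 91, - 80, - 63 , - 48,  -  46, - 19.67,- 18, - 67/6 , - 3,27/10,69/10, 10, 10.02,  39,41, 47,49]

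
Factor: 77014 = 2^1 * 7^1*5501^1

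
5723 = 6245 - 522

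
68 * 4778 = 324904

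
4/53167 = 4/53167 = 0.00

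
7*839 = 5873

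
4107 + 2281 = 6388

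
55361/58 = 954  +  1/2 = 954.50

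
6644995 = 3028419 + 3616576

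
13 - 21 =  - 8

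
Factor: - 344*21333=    - 7338552 = - 2^3 * 3^1 * 13^1 * 43^1*  547^1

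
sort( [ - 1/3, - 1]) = [ - 1, - 1/3 ] 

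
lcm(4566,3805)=22830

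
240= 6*40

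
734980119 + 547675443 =1282655562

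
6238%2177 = 1884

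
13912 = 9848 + 4064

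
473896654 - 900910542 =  - 427013888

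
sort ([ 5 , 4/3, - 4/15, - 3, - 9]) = [ - 9, - 3,- 4/15,4/3, 5]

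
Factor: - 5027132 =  - 2^2*11^1*61^1*1873^1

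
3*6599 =19797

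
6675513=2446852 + 4228661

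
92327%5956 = 2987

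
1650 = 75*22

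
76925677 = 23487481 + 53438196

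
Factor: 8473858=2^1*29^1*193^1*757^1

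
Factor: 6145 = 5^1 * 1229^1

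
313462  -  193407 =120055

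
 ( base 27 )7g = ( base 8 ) 315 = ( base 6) 541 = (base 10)205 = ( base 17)C1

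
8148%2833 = 2482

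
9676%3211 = 43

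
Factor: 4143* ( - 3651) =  - 15126093 = -  3^2*1217^1*1381^1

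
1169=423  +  746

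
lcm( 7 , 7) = 7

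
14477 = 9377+5100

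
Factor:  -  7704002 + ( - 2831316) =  - 10535318 = - 2^1*5267659^1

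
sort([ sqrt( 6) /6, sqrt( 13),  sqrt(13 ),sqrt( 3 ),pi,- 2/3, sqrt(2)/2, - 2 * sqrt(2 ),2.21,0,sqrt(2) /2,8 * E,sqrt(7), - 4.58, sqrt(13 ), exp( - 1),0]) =[ - 4.58,- 2*sqrt(2 ), - 2/3, 0,0 , exp( - 1 ) , sqrt(6) /6 , sqrt(2 )/2,sqrt(2)/2,  sqrt( 3) , 2.21 , sqrt ( 7 ),  pi, sqrt (13 ) , sqrt(13), sqrt(13) , 8 * E ] 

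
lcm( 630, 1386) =6930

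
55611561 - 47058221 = 8553340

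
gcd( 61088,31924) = 92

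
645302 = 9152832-8507530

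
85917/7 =12273 + 6/7 = 12273.86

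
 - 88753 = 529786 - 618539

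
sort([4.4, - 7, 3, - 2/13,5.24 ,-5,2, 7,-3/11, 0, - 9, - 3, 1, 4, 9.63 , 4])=[ - 9, - 7, - 5,-3 , - 3/11,-2/13 , 0 , 1, 2, 3,  4,  4, 4.4,5.24, 7,9.63] 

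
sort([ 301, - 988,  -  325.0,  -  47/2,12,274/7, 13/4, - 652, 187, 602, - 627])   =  [-988,  -  652, - 627, - 325.0, - 47/2, 13/4, 12, 274/7,  187, 301,602 ]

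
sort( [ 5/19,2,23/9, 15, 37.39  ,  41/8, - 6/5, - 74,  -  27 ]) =[  -  74, - 27, - 6/5, 5/19,2 , 23/9, 41/8,15, 37.39 ] 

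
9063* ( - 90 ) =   -  815670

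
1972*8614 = 16986808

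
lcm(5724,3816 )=11448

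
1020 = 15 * 68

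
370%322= 48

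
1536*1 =1536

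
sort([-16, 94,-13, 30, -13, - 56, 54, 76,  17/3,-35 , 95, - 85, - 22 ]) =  [ - 85,  -  56, - 35, - 22, - 16,-13, - 13 , 17/3,30, 54, 76,94, 95 ] 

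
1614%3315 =1614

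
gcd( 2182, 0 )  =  2182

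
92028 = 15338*6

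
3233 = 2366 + 867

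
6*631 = 3786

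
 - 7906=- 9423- - 1517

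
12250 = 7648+4602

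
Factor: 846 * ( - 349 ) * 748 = - 220849992 = - 2^3*3^2*11^1*17^1*47^1*349^1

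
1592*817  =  1300664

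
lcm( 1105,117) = 9945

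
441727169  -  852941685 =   -  411214516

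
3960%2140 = 1820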